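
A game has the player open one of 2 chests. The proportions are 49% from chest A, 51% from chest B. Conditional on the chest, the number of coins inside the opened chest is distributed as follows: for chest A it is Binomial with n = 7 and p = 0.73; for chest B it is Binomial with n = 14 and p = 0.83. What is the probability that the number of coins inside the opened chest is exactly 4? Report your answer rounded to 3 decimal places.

Conditional on each chest, P(X = 4): A: 0.195637; B: 9.57714e-06.
By total probability, P(X = 4) = 0.49·0.195637 + 0.51·9.57714e-06 = 0.095867.

0.096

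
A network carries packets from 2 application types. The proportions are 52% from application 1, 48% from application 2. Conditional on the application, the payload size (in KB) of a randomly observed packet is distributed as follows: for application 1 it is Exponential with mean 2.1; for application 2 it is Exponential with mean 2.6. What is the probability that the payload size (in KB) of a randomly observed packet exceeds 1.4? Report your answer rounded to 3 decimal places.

0.547

Conditional on each application, P(X > 1.4): 1: 0.513417; 2: 0.583645.
By total probability, P(X > 1.4) = 0.52·0.513417 + 0.48·0.583645 = 0.547127.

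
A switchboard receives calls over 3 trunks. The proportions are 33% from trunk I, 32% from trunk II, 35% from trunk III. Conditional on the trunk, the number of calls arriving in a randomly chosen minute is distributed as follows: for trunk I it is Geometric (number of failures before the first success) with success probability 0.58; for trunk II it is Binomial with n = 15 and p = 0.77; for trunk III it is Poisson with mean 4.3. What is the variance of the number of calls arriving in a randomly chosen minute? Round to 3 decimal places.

22.507

Per component, I: μ=0.724138, E[X²]=1.77289; II: μ=11.55, E[X²]=136.059; III: μ=4.3, E[X²]=22.79.
E[X] = 0.33·0.724138 + 0.32·11.55 + 0.35·4.3 = 5.43997.
E[X²] = 0.33·1.77289 + 0.32·136.059 + 0.35·22.79 = 52.1004.
Var(X) = E[X²] − (E[X])² = 52.1004 − 29.5932 = 22.5072.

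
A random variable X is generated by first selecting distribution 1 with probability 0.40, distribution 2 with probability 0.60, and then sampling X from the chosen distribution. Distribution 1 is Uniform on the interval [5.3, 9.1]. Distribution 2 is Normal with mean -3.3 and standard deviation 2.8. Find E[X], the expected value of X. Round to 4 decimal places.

Component means — 1: 7.2; 2: -3.3.
E[X] = 0.4·7.2 + 0.6·-3.3 = 0.9.

0.9000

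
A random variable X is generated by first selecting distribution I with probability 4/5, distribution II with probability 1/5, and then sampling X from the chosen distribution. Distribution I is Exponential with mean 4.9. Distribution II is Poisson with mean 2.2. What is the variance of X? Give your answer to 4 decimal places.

20.8144

Per component, I: μ=4.9, E[X²]=48.02; II: μ=2.2, E[X²]=7.04.
E[X] = 0.8·4.9 + 0.2·2.2 = 4.36.
E[X²] = 0.8·48.02 + 0.2·7.04 = 39.824.
Var(X) = E[X²] − (E[X])² = 39.824 − 19.0096 = 20.8144.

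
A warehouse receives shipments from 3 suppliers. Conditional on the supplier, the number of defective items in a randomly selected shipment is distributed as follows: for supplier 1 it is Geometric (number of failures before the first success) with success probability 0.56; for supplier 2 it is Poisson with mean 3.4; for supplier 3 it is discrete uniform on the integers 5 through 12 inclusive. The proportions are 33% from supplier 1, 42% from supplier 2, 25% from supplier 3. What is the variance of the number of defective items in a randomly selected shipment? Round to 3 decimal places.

Per component, 1: μ=0.785714, E[X²]=2.02041; 2: μ=3.4, E[X²]=14.96; 3: μ=8.5, E[X²]=77.5.
E[X] = 0.33·0.785714 + 0.42·3.4 + 0.25·8.5 = 3.81229.
E[X²] = 0.33·2.02041 + 0.42·14.96 + 0.25·77.5 = 26.3249.
Var(X) = E[X²] − (E[X])² = 26.3249 − 14.5335 = 11.7914.

11.791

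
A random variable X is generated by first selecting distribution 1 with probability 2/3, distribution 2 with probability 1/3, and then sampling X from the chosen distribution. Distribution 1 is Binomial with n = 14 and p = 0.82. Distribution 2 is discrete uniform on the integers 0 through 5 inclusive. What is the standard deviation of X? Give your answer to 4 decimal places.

4.5022

Per component, 1: μ=11.48, E[X²]=133.857; 2: μ=2.5, E[X²]=9.16667.
E[X] = 0.666667·11.48 + 0.333333·2.5 = 8.48667.
E[X²] = 0.666667·133.857 + 0.333333·9.16667 = 92.2934.
Var(X) = E[X²] − (E[X])² = 92.2934 − 72.0235 = 20.2699.
SD(X) = √20.2699 = 4.50221.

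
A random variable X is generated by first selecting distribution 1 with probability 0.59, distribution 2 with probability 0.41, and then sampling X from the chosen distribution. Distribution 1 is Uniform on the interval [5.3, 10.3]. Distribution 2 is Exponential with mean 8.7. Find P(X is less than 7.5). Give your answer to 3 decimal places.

Conditional on each component, P(X < 7.5): 1: 0.44; 2: 0.577713.
By total probability, P(X < 7.5) = 0.59·0.44 + 0.41·0.577713 = 0.496462.

0.496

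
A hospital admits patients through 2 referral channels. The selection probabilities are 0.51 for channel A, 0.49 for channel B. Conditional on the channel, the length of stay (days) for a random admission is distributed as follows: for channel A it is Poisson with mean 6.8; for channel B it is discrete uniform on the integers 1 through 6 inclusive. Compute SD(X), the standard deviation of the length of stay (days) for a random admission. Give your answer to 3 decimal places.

2.760

Per component, A: μ=6.8, E[X²]=53.04; B: μ=3.5, E[X²]=15.1667.
E[X] = 0.51·6.8 + 0.49·3.5 = 5.183.
E[X²] = 0.51·53.04 + 0.49·15.1667 = 34.4821.
Var(X) = E[X²] − (E[X])² = 34.4821 − 26.8635 = 7.61858.
SD(X) = √7.61858 = 2.76018.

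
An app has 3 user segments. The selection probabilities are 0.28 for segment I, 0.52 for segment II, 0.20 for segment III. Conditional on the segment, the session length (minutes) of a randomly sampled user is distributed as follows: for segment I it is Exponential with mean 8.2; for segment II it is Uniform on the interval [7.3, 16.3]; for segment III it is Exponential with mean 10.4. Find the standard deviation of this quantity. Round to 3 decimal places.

6.807

Per component, I: μ=8.2, E[X²]=134.48; II: μ=11.8, E[X²]=145.99; III: μ=10.4, E[X²]=216.32.
E[X] = 0.28·8.2 + 0.52·11.8 + 0.2·10.4 = 10.512.
E[X²] = 0.28·134.48 + 0.52·145.99 + 0.2·216.32 = 156.833.
Var(X) = E[X²] − (E[X])² = 156.833 − 110.502 = 46.3311.
SD(X) = √46.3311 = 6.80669.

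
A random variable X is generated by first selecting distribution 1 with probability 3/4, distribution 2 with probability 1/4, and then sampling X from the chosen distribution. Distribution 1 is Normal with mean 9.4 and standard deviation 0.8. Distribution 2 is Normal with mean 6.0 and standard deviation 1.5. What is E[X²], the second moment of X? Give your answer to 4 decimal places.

76.3125

For each component E[X²] = Var + (mean)², giving 1: 89; 2: 38.25.
Overall E[X²] = 0.75·89 + 0.25·38.25 = 76.3125.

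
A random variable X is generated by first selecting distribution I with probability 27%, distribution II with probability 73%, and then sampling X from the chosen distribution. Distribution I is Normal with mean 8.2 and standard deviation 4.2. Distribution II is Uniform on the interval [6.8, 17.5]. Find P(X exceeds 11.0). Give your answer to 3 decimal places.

0.512

Conditional on each component, P(X > 11.0): I: 0.252493; II: 0.607477.
By total probability, P(X > 11.0) = 0.27·0.252493 + 0.73·0.607477 = 0.511631.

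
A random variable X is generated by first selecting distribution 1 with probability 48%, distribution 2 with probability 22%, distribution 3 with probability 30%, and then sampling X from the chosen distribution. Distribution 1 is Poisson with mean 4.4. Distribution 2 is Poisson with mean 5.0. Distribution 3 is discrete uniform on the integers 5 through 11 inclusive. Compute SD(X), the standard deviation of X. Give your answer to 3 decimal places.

2.629

Per component, 1: μ=4.4, E[X²]=23.76; 2: μ=5, E[X²]=30; 3: μ=8, E[X²]=68.
E[X] = 0.48·4.4 + 0.22·5 + 0.3·8 = 5.612.
E[X²] = 0.48·23.76 + 0.22·30 + 0.3·68 = 38.4048.
Var(X) = E[X²] − (E[X])² = 38.4048 − 31.4945 = 6.91026.
SD(X) = √6.91026 = 2.62874.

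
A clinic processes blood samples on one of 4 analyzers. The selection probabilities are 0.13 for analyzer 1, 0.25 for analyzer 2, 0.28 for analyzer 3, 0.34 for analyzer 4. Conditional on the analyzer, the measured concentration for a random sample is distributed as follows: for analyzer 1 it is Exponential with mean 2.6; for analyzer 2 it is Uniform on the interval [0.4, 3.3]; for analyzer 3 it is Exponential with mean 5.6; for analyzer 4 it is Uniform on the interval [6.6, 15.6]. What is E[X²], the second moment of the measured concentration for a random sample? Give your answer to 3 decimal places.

64.536

For each component E[X²] = Var + (mean)², giving 1: 13.52; 2: 4.12333; 3: 62.72; 4: 129.96.
Overall E[X²] = 0.13·13.52 + 0.25·4.12333 + 0.28·62.72 + 0.34·129.96 = 64.5364.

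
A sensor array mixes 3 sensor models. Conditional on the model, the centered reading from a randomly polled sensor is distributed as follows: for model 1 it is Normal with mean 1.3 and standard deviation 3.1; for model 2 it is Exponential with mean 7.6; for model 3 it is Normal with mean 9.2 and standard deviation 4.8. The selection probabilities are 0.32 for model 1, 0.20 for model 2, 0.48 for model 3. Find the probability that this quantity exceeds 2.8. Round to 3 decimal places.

0.675

Conditional on each model, P(X > 2.8): 1: 0.314239; 2: 0.691826; 3: 0.908789.
By total probability, P(X > 2.8) = 0.32·0.314239 + 0.2·0.691826 + 0.48·0.908789 = 0.67514.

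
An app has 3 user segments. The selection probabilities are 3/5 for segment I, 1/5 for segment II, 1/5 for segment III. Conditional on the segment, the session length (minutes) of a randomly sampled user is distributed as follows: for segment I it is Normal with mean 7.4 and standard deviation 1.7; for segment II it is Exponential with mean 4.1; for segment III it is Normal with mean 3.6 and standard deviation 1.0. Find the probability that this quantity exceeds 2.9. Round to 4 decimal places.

Conditional on each segment, P(X > 2.9): I: 0.99594; II: 0.492965; III: 0.758036.
By total probability, P(X > 2.9) = 0.6·0.99594 + 0.2·0.492965 + 0.2·0.758036 = 0.847764.

0.8478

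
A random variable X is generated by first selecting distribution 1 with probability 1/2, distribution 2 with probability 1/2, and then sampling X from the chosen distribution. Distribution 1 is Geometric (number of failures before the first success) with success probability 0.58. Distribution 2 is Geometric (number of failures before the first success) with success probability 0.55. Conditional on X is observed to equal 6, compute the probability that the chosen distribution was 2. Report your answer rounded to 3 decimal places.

Likelihoods P(X=6 | ·): 1: 0.00318364; 2: 0.00456707.
Posterior ∝ prior × likelihood. Numerator for 2: 0.5·0.00456707 = 0.00228354.
Normalizing constant: 0.5·0.00318364 + 0.5·0.00456707 = 0.00387535.
P(2 | observation) = 0.00228354 / 0.00387535 = 0.589246.

0.589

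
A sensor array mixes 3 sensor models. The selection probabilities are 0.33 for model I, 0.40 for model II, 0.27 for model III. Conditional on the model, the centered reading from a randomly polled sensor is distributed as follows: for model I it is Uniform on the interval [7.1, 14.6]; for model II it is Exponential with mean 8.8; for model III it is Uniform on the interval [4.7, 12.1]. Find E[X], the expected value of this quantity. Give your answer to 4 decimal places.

Component means — I: 10.85; II: 8.8; III: 8.4.
E[X] = 0.33·10.85 + 0.4·8.8 + 0.27·8.4 = 9.3685.

9.3685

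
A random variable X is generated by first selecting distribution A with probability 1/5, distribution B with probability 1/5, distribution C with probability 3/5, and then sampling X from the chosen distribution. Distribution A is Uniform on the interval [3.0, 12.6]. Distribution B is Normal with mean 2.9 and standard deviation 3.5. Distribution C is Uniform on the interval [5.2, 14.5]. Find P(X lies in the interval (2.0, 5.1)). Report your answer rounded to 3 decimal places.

0.111

Conditional on each component, P(2.0 < X < 5.1): A: 0.21875; B: 0.336651; C: 0.
By total probability, P(2.0 < X < 5.1) = 0.2·0.21875 + 0.2·0.336651 + 0.6·0 = 0.11108.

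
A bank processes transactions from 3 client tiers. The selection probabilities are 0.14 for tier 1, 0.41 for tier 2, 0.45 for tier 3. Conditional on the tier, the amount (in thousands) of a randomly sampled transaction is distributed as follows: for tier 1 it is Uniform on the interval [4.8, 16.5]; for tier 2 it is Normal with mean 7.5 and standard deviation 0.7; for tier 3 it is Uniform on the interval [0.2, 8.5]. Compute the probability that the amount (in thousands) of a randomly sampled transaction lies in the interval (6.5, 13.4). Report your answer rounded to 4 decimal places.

Conditional on each tier, P(6.5 < X < 13.4): 1: 0.589744; 2: 0.923436; 3: 0.240964.
By total probability, P(6.5 < X < 13.4) = 0.14·0.589744 + 0.41·0.923436 + 0.45·0.240964 = 0.569607.

0.5696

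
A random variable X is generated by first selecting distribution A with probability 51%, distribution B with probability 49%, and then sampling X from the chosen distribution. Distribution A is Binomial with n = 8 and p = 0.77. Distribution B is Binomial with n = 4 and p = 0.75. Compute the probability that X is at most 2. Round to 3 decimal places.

Conditional on each component, P(X ≤ 2): A: 0.00267514; B: 0.261719.
By total probability, P(X ≤ 2) = 0.51·0.00267514 + 0.49·0.261719 = 0.129607.

0.130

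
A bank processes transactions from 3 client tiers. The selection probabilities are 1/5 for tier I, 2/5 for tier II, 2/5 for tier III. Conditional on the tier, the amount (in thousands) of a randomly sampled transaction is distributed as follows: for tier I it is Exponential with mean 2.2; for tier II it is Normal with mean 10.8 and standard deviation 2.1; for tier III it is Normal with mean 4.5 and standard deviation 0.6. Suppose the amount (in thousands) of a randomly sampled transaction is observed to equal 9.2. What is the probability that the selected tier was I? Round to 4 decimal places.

0.0238

Likelihoods f(9.2 | ·): I: 0.00694124; II: 0.142114; III: 3.15038e-14.
Posterior ∝ prior × likelihood. Numerator for I: 0.2·0.00694124 = 0.00138825.
Normalizing constant: 0.2·0.00694124 + 0.4·0.142114 + 0.4·3.15038e-14 = 0.0582339.
P(I | observation) = 0.00138825 / 0.0582339 = 0.0238392.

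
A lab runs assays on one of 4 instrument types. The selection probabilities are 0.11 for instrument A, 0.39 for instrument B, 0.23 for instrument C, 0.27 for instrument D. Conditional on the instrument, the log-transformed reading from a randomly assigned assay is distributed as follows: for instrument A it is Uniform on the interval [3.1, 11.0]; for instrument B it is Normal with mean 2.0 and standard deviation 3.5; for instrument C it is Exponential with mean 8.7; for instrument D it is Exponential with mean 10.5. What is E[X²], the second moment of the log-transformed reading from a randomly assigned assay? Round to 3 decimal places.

106.729

For each component E[X²] = Var + (mean)², giving A: 54.9033; B: 16.25; C: 151.38; D: 220.5.
Overall E[X²] = 0.11·54.9033 + 0.39·16.25 + 0.23·151.38 + 0.27·220.5 = 106.729.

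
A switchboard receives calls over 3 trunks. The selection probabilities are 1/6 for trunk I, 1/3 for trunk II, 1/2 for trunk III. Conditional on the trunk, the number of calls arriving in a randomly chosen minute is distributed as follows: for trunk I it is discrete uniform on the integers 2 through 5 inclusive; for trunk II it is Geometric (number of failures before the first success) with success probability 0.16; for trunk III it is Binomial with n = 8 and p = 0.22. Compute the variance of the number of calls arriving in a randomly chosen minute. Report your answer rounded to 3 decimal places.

14.285

Per component, I: μ=3.5, E[X²]=13.5; II: μ=5.25, E[X²]=60.375; III: μ=1.76, E[X²]=4.4704.
E[X] = 0.166667·3.5 + 0.333333·5.25 + 0.5·1.76 = 3.21333.
E[X²] = 0.166667·13.5 + 0.333333·60.375 + 0.5·4.4704 = 24.6102.
Var(X) = E[X²] − (E[X])² = 24.6102 − 10.3255 = 14.2847.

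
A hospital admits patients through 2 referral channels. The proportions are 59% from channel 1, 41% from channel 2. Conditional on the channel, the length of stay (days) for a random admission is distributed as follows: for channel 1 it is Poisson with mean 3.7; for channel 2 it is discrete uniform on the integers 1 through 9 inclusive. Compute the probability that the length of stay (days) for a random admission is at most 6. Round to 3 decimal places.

Conditional on each channel, P(X ≤ 6): 1: 0.918191; 2: 0.666667.
By total probability, P(X ≤ 6) = 0.59·0.918191 + 0.41·0.666667 = 0.815066.

0.815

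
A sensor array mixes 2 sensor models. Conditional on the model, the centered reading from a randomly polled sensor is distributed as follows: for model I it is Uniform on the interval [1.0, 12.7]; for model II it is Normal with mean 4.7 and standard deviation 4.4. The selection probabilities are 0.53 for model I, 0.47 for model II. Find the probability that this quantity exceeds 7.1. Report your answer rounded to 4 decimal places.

0.3913

Conditional on each model, P(X > 7.1): I: 0.478632; II: 0.29272.
By total probability, P(X > 7.1) = 0.53·0.478632 + 0.47·0.29272 = 0.391254.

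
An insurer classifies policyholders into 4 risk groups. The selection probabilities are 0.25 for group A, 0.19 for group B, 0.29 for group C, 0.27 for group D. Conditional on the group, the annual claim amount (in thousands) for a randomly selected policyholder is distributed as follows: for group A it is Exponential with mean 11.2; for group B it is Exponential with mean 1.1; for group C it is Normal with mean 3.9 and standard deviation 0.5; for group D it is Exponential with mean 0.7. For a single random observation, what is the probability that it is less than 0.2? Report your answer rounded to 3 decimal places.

Conditional on each group, P(X < 0.2): A: 0.0176986; B: 0.166247; C: 6.81122e-14; D: 0.248523.
By total probability, P(X < 0.2) = 0.25·0.0176986 + 0.19·0.166247 + 0.29·6.81122e-14 + 0.27·0.248523 = 0.103113.

0.103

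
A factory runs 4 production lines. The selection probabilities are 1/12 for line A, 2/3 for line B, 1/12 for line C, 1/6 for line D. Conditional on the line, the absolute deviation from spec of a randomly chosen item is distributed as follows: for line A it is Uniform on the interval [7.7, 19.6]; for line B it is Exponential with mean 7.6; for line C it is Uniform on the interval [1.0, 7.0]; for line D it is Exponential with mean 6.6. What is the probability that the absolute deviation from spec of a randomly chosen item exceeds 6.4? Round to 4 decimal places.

0.4421

Conditional on each line, P(X > 6.4): A: 1; B: 0.430803; C: 0.1; D: 0.379198.
By total probability, P(X > 6.4) = 0.0833333·1 + 0.666667·0.430803 + 0.0833333·0.1 + 0.166667·0.379198 = 0.442068.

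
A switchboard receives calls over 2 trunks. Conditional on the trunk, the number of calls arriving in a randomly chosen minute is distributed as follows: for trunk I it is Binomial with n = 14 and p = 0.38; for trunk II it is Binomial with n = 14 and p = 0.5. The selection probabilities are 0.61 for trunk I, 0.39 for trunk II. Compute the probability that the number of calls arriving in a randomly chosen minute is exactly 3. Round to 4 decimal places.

Conditional on each trunk, P(X = 3): I: 0.103935; II: 0.0222168.
By total probability, P(X = 3) = 0.61·0.103935 + 0.39·0.0222168 = 0.0720647.

0.0721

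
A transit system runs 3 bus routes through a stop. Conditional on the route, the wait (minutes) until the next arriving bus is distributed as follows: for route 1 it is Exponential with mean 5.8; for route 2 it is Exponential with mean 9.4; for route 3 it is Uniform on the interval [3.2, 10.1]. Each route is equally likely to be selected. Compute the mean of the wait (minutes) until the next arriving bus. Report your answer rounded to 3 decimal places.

7.283

Component means — 1: 5.8; 2: 9.4; 3: 6.65.
E[X] = 0.333333·5.8 + 0.333333·9.4 + 0.333333·6.65 = 7.28333.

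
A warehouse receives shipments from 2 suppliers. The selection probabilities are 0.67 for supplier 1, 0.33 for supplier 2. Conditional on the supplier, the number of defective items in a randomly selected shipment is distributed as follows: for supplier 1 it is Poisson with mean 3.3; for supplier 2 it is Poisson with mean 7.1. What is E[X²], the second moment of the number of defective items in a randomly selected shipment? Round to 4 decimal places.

28.4856

For each component E[X²] = Var + (mean)², giving 1: 14.19; 2: 57.51.
Overall E[X²] = 0.67·14.19 + 0.33·57.51 = 28.4856.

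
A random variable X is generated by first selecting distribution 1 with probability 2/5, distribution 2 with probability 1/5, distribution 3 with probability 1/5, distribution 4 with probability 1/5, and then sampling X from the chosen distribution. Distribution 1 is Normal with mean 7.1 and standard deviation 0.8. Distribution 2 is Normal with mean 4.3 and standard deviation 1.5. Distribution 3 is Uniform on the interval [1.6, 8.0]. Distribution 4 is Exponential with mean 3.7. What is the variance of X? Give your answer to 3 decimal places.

Per component, 1: μ=7.1, E[X²]=51.05; 2: μ=4.3, E[X²]=20.74; 3: μ=4.8, E[X²]=26.4533; 4: μ=3.7, E[X²]=27.38.
E[X] = 0.4·7.1 + 0.2·4.3 + 0.2·4.8 + 0.2·3.7 = 5.4.
E[X²] = 0.4·51.05 + 0.2·20.74 + 0.2·26.4533 + 0.2·27.38 = 35.3347.
Var(X) = E[X²] − (E[X])² = 35.3347 − 29.16 = 6.17467.

6.175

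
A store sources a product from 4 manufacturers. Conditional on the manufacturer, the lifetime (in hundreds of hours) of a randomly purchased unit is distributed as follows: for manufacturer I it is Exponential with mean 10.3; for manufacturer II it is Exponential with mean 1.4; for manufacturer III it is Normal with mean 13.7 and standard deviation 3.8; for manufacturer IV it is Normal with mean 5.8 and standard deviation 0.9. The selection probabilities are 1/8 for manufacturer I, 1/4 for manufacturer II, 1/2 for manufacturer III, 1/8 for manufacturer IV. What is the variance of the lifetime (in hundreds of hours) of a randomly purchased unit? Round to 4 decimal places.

48.0036

Per component, I: μ=10.3, E[X²]=212.18; II: μ=1.4, E[X²]=3.92; III: μ=13.7, E[X²]=202.13; IV: μ=5.8, E[X²]=34.45.
E[X] = 0.125·10.3 + 0.25·1.4 + 0.5·13.7 + 0.125·5.8 = 9.2125.
E[X²] = 0.125·212.18 + 0.25·3.92 + 0.5·202.13 + 0.125·34.45 = 132.874.
Var(X) = E[X²] − (E[X])² = 132.874 − 84.8702 = 48.0036.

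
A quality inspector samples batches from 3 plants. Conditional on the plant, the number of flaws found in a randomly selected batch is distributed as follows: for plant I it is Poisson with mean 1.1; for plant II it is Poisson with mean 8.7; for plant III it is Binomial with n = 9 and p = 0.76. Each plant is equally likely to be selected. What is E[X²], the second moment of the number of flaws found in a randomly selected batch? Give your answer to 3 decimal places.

For each component E[X²] = Var + (mean)², giving I: 2.31; II: 84.39; III: 48.4272.
Overall E[X²] = 0.333333·2.31 + 0.333333·84.39 + 0.333333·48.4272 = 45.0424.

45.042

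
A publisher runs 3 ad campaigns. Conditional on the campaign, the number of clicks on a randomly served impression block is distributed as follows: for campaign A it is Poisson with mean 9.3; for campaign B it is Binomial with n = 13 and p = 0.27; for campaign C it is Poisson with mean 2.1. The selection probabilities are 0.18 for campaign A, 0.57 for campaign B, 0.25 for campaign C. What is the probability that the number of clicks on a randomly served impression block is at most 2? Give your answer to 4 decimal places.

Conditional on each campaign, P(X ≤ 2): A: 0.00489531; B: 0.275496; C: 0.649631.
By total probability, P(X ≤ 2) = 0.18·0.00489531 + 0.57·0.275496 + 0.25·0.649631 = 0.320322.

0.3203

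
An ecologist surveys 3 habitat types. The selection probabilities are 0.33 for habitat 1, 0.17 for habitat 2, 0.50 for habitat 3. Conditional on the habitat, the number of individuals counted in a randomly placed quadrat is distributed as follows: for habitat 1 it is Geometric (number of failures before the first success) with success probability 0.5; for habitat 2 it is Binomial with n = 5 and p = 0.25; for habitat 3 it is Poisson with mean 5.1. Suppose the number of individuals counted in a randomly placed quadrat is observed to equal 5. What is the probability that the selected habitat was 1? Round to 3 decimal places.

0.055

Likelihoods P(X=5 | ·): 1: 0.015625; 2: 0.000976562; 3: 0.175294.
Posterior ∝ prior × likelihood. Numerator for 1: 0.33·0.015625 = 0.00515625.
Normalizing constant: 0.33·0.015625 + 0.17·0.000976562 + 0.5·0.175294 = 0.0929694.
P(1 | observation) = 0.00515625 / 0.0929694 = 0.0554618.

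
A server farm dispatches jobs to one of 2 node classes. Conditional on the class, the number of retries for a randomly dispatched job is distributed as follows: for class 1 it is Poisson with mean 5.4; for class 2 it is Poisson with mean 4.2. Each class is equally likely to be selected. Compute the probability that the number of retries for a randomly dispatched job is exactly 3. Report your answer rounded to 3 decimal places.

Conditional on each class, P(X = 3): 1: 0.118533; 2: 0.185165.
By total probability, P(X = 3) = 0.5·0.118533 + 0.5·0.185165 = 0.151849.

0.152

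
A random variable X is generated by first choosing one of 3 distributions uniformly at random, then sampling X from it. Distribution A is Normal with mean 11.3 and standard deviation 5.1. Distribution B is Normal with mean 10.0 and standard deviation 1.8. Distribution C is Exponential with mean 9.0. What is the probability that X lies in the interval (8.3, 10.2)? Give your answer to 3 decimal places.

Conditional on each component, P(8.3 < X < 10.2): A: 0.136429; B: 0.371765; C: 0.0756762.
By total probability, P(8.3 < X < 10.2) = 0.333333·0.136429 + 0.333333·0.371765 + 0.333333·0.0756762 = 0.194623.

0.195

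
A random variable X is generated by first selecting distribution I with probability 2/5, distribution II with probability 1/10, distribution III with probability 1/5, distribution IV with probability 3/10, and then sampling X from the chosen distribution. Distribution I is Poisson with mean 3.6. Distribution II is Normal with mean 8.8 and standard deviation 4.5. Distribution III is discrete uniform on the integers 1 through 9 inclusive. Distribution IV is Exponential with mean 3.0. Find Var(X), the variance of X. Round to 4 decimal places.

Per component, I: μ=3.6, E[X²]=16.56; II: μ=8.8, E[X²]=97.69; III: μ=5, E[X²]=31.6667; IV: μ=3, E[X²]=18.
E[X] = 0.4·3.6 + 0.1·8.8 + 0.2·5 + 0.3·3 = 4.22.
E[X²] = 0.4·16.56 + 0.1·97.69 + 0.2·31.6667 + 0.3·18 = 28.1263.
Var(X) = E[X²] − (E[X])² = 28.1263 − 17.8084 = 10.3179.

10.3179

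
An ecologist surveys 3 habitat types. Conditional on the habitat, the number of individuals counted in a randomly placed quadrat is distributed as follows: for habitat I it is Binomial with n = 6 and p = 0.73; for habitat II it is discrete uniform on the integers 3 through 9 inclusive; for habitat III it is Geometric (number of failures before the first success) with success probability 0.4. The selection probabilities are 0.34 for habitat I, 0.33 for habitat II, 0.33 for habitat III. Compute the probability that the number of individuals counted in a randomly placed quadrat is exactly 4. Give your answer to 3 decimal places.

Conditional on each habitat, P(X = 4): I: 0.310535; II: 0.142857; III: 0.05184.
By total probability, P(X = 4) = 0.34·0.310535 + 0.33·0.142857 + 0.33·0.05184 = 0.169832.

0.170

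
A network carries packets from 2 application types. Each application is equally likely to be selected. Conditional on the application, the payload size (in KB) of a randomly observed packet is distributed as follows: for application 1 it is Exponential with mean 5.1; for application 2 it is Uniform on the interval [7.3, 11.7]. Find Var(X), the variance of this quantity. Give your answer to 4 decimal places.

Per component, 1: μ=5.1, E[X²]=52.02; 2: μ=9.5, E[X²]=91.8633.
E[X] = 0.5·5.1 + 0.5·9.5 = 7.3.
E[X²] = 0.5·52.02 + 0.5·91.8633 = 71.9417.
Var(X) = E[X²] − (E[X])² = 71.9417 − 53.29 = 18.6517.

18.6517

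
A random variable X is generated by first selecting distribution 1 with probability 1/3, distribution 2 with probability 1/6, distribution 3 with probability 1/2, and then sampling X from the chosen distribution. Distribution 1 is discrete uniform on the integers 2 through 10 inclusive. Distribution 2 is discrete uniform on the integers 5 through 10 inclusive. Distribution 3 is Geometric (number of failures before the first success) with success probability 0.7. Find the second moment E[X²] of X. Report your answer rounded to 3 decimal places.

24.481

For each component E[X²] = Var + (mean)², giving 1: 42.6667; 2: 59.1667; 3: 0.795918.
Overall E[X²] = 0.333333·42.6667 + 0.166667·59.1667 + 0.5·0.795918 = 24.4813.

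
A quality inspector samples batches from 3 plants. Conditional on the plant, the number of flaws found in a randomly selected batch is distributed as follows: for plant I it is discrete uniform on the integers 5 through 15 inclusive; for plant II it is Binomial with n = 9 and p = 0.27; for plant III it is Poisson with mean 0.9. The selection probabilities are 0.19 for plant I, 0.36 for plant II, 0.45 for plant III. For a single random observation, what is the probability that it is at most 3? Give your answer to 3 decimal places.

0.730

Conditional on each plant, P(X ≤ 3): I: 0; II: 0.794981; III: 0.986541.
By total probability, P(X ≤ 3) = 0.19·0 + 0.36·0.794981 + 0.45·0.986541 = 0.730137.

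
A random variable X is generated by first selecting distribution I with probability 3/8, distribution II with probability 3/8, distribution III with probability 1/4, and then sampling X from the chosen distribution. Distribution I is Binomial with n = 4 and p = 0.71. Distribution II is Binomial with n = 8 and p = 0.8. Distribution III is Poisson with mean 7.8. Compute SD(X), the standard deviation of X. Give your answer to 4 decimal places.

Per component, I: μ=2.84, E[X²]=8.8892; II: μ=6.4, E[X²]=42.24; III: μ=7.8, E[X²]=68.64.
E[X] = 0.375·2.84 + 0.375·6.4 + 0.25·7.8 = 5.415.
E[X²] = 0.375·8.8892 + 0.375·42.24 + 0.25·68.64 = 36.3335.
Var(X) = E[X²] − (E[X])² = 36.3335 − 29.3222 = 7.01123.
SD(X) = √7.01123 = 2.64787.

2.6479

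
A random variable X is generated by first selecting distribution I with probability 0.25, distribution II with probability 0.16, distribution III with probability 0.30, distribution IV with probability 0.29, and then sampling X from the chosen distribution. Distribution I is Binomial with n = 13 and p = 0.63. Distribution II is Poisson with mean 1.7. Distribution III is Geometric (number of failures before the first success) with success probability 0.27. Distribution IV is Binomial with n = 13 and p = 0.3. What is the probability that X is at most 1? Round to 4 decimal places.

0.2375

Conditional on each component, P(X ≤ 1): I: 5.63501e-05; II: 0.493246; III: 0.4671; IV: 0.0636699.
By total probability, P(X ≤ 1) = 0.25·5.63501e-05 + 0.16·0.493246 + 0.3·0.4671 + 0.29·0.0636699 = 0.237528.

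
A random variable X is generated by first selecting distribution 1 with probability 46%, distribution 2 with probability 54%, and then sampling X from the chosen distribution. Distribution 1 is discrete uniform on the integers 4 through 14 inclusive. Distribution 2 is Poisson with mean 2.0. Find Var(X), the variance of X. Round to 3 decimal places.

Per component, 1: μ=9, E[X²]=91; 2: μ=2, E[X²]=6.
E[X] = 0.46·9 + 0.54·2 = 5.22.
E[X²] = 0.46·91 + 0.54·6 = 45.1.
Var(X) = E[X²] − (E[X])² = 45.1 − 27.2484 = 17.8516.

17.852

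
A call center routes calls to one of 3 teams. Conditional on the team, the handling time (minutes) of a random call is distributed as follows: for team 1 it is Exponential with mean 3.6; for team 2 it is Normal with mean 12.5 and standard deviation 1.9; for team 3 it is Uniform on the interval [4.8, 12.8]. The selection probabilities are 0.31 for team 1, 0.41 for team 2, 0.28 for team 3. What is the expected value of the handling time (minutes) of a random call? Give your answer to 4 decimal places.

8.7050

Component means — 1: 3.6; 2: 12.5; 3: 8.8.
E[X] = 0.31·3.6 + 0.41·12.5 + 0.28·8.8 = 8.705.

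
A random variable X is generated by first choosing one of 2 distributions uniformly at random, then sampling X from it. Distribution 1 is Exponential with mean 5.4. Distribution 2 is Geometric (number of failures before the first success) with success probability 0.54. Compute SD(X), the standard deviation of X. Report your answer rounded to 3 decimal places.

4.532

Per component, 1: μ=5.4, E[X²]=58.32; 2: μ=0.851852, E[X²]=2.30316.
E[X] = 0.5·5.4 + 0.5·0.851852 = 3.12593.
E[X²] = 0.5·58.32 + 0.5·2.30316 = 30.3116.
Var(X) = E[X²] − (E[X])² = 30.3116 − 9.77141 = 20.5402.
SD(X) = √20.5402 = 4.53213.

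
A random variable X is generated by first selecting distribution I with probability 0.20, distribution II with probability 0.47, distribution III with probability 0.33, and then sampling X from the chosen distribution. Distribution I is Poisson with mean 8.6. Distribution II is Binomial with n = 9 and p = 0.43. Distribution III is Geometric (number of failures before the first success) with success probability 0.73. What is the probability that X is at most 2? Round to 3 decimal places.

0.410

Conditional on each component, P(X ≤ 2): I: 0.00857565; II: 0.1796; III: 0.980317.
By total probability, P(X ≤ 2) = 0.2·0.00857565 + 0.47·0.1796 + 0.33·0.980317 = 0.409632.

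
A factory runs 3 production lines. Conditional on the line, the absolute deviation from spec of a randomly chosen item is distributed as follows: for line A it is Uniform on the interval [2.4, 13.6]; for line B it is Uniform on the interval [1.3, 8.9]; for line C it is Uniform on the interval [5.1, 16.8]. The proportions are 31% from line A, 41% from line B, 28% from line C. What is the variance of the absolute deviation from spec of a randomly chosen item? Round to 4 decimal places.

14.1611

Per component, A: μ=8, E[X²]=74.4533; B: μ=5.1, E[X²]=30.8233; C: μ=10.95, E[X²]=131.31.
E[X] = 0.31·8 + 0.41·5.1 + 0.28·10.95 = 7.637.
E[X²] = 0.31·74.4533 + 0.41·30.8233 + 0.28·131.31 = 72.4849.
Var(X) = E[X²] − (E[X])² = 72.4849 − 58.3238 = 14.1611.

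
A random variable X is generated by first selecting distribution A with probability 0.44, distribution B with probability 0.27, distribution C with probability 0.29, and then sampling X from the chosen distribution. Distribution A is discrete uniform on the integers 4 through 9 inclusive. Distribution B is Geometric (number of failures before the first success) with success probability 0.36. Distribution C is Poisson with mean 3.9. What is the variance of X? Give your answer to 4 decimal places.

Per component, A: μ=6.5, E[X²]=45.1667; B: μ=1.77778, E[X²]=8.09877; C: μ=3.9, E[X²]=19.11.
E[X] = 0.44·6.5 + 0.27·1.77778 + 0.29·3.9 = 4.471.
E[X²] = 0.44·45.1667 + 0.27·8.09877 + 0.29·19.11 = 27.6019.
Var(X) = E[X²] − (E[X])² = 27.6019 − 19.9898 = 7.61206.

7.6121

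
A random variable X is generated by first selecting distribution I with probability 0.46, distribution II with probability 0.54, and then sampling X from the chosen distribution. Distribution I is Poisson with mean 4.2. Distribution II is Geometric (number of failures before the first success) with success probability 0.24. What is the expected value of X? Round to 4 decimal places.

3.6420

Component means — I: 4.2; II: 3.16667.
E[X] = 0.46·4.2 + 0.54·3.16667 = 3.642.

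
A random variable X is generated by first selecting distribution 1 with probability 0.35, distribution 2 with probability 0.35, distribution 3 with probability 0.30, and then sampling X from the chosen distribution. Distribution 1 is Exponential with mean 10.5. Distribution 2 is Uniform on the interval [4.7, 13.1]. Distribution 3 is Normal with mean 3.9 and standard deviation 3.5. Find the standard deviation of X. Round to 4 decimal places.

7.1995

Per component, 1: μ=10.5, E[X²]=220.5; 2: μ=8.9, E[X²]=85.09; 3: μ=3.9, E[X²]=27.46.
E[X] = 0.35·10.5 + 0.35·8.9 + 0.3·3.9 = 7.96.
E[X²] = 0.35·220.5 + 0.35·85.09 + 0.3·27.46 = 115.194.
Var(X) = E[X²] − (E[X])² = 115.194 − 63.3616 = 51.8329.
SD(X) = √51.8329 = 7.19951.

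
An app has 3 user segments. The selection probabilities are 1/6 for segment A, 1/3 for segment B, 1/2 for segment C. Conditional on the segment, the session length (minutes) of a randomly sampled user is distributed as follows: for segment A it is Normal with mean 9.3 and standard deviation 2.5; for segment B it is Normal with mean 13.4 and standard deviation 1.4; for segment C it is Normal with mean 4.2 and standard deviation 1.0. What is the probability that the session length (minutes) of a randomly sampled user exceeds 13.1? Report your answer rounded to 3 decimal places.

0.206

Conditional on each segment, P(X > 13.1): A: 0.0642555; B: 0.584838; C: 0.
By total probability, P(X > 13.1) = 0.166667·0.0642555 + 0.333333·0.584838 + 0.5·0 = 0.205655.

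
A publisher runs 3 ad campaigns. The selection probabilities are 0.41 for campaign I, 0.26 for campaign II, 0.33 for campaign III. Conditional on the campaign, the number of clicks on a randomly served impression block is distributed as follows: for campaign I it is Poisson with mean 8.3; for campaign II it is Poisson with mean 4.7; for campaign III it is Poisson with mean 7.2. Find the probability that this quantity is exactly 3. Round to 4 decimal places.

Conditional on each campaign, P(X = 3): I: 0.0236831; II: 0.157383; III: 0.0464436.
By total probability, P(X = 3) = 0.41·0.0236831 + 0.26·0.157383 + 0.33·0.0464436 = 0.0659561.

0.0660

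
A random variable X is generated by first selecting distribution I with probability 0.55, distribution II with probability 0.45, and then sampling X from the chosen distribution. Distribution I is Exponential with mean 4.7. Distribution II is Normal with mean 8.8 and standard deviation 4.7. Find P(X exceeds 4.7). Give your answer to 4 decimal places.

0.5662

Conditional on each component, P(X > 4.7): I: 0.367879; II: 0.808489.
By total probability, P(X > 4.7) = 0.55·0.367879 + 0.45·0.808489 = 0.566154.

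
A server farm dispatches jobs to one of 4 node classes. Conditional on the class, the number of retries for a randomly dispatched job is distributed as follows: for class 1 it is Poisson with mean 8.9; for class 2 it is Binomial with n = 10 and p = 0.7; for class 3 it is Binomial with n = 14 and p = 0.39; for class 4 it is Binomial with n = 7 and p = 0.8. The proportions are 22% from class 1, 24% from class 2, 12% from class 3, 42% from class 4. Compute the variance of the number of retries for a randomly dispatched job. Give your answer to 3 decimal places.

5.108

Per component, 1: μ=8.9, E[X²]=88.11; 2: μ=7, E[X²]=51.1; 3: μ=5.46, E[X²]=33.1422; 4: μ=5.6, E[X²]=32.48.
E[X] = 0.22·8.9 + 0.24·7 + 0.12·5.46 + 0.42·5.6 = 6.6452.
E[X²] = 0.22·88.11 + 0.24·51.1 + 0.12·33.1422 + 0.42·32.48 = 49.2669.
Var(X) = E[X²] − (E[X])² = 49.2669 − 44.1587 = 5.10818.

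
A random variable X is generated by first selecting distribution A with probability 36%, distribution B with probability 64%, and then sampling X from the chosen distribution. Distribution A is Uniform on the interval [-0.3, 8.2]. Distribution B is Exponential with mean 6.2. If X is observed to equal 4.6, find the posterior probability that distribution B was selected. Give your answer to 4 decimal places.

Likelihoods f(4.6 | ·): A: 0.117647; B: 0.0768051.
Posterior ∝ prior × likelihood. Numerator for B: 0.64·0.0768051 = 0.0491552.
Normalizing constant: 0.36·0.117647 + 0.64·0.0768051 = 0.0915082.
P(B | observation) = 0.0491552 / 0.0915082 = 0.537168.

0.5372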